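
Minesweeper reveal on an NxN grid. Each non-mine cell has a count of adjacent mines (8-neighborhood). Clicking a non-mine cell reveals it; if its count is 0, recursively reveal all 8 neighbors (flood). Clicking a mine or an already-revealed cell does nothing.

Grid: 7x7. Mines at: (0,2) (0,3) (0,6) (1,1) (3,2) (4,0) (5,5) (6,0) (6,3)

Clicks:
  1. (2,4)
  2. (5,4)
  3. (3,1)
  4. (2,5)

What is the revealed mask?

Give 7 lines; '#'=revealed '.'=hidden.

Answer: .......
...####
...####
.#.####
...####
....#..
.......

Derivation:
Click 1 (2,4) count=0: revealed 16 new [(1,3) (1,4) (1,5) (1,6) (2,3) (2,4) (2,5) (2,6) (3,3) (3,4) (3,5) (3,6) (4,3) (4,4) (4,5) (4,6)] -> total=16
Click 2 (5,4) count=2: revealed 1 new [(5,4)] -> total=17
Click 3 (3,1) count=2: revealed 1 new [(3,1)] -> total=18
Click 4 (2,5) count=0: revealed 0 new [(none)] -> total=18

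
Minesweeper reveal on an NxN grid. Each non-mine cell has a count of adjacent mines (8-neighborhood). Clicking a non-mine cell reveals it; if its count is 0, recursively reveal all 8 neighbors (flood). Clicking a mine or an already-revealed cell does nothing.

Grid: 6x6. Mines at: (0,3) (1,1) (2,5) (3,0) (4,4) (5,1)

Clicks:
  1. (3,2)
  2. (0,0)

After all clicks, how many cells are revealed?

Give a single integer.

Answer: 15

Derivation:
Click 1 (3,2) count=0: revealed 14 new [(1,2) (1,3) (1,4) (2,1) (2,2) (2,3) (2,4) (3,1) (3,2) (3,3) (3,4) (4,1) (4,2) (4,3)] -> total=14
Click 2 (0,0) count=1: revealed 1 new [(0,0)] -> total=15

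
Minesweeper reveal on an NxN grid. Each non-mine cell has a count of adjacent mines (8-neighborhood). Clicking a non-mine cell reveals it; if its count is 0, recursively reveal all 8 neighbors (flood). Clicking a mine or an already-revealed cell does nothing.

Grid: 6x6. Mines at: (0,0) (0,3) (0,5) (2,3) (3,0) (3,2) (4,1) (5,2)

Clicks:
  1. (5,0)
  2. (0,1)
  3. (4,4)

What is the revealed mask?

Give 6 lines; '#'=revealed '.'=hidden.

Click 1 (5,0) count=1: revealed 1 new [(5,0)] -> total=1
Click 2 (0,1) count=1: revealed 1 new [(0,1)] -> total=2
Click 3 (4,4) count=0: revealed 13 new [(1,4) (1,5) (2,4) (2,5) (3,3) (3,4) (3,5) (4,3) (4,4) (4,5) (5,3) (5,4) (5,5)] -> total=15

Answer: .#....
....##
....##
...###
...###
#..###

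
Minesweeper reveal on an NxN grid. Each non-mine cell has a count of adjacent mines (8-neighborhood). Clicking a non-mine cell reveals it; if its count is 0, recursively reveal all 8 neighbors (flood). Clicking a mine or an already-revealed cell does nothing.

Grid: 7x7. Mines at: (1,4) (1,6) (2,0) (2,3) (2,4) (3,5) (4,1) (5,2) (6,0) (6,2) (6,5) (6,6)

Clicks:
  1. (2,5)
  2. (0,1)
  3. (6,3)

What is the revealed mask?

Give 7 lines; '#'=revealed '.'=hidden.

Click 1 (2,5) count=4: revealed 1 new [(2,5)] -> total=1
Click 2 (0,1) count=0: revealed 8 new [(0,0) (0,1) (0,2) (0,3) (1,0) (1,1) (1,2) (1,3)] -> total=9
Click 3 (6,3) count=2: revealed 1 new [(6,3)] -> total=10

Answer: ####...
####...
.....#.
.......
.......
.......
...#...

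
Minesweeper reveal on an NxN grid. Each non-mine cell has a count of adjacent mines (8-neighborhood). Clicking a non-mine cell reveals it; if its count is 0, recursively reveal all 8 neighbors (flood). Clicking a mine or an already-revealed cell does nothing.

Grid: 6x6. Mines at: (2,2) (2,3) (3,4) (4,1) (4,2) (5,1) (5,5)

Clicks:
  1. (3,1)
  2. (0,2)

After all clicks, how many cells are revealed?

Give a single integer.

Click 1 (3,1) count=3: revealed 1 new [(3,1)] -> total=1
Click 2 (0,2) count=0: revealed 17 new [(0,0) (0,1) (0,2) (0,3) (0,4) (0,5) (1,0) (1,1) (1,2) (1,3) (1,4) (1,5) (2,0) (2,1) (2,4) (2,5) (3,0)] -> total=18

Answer: 18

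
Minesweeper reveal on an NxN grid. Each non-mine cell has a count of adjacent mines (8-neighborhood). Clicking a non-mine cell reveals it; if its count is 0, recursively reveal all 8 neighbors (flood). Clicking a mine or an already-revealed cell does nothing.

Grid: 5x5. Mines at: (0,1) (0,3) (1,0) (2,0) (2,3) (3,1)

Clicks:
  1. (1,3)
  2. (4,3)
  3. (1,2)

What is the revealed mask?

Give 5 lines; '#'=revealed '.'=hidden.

Click 1 (1,3) count=2: revealed 1 new [(1,3)] -> total=1
Click 2 (4,3) count=0: revealed 6 new [(3,2) (3,3) (3,4) (4,2) (4,3) (4,4)] -> total=7
Click 3 (1,2) count=3: revealed 1 new [(1,2)] -> total=8

Answer: .....
..##.
.....
..###
..###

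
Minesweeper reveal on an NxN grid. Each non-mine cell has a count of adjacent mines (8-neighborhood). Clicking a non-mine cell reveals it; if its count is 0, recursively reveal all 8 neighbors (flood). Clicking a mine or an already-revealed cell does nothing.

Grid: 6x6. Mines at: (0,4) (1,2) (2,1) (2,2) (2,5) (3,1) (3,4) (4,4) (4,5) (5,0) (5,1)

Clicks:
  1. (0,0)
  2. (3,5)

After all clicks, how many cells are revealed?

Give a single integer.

Answer: 5

Derivation:
Click 1 (0,0) count=0: revealed 4 new [(0,0) (0,1) (1,0) (1,1)] -> total=4
Click 2 (3,5) count=4: revealed 1 new [(3,5)] -> total=5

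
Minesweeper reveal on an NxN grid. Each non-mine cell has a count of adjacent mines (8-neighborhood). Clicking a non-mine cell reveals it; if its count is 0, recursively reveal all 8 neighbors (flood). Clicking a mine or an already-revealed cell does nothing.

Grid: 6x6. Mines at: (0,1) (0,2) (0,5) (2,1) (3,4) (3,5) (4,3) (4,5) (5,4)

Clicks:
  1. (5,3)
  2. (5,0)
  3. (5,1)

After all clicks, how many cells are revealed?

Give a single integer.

Answer: 10

Derivation:
Click 1 (5,3) count=2: revealed 1 new [(5,3)] -> total=1
Click 2 (5,0) count=0: revealed 9 new [(3,0) (3,1) (3,2) (4,0) (4,1) (4,2) (5,0) (5,1) (5,2)] -> total=10
Click 3 (5,1) count=0: revealed 0 new [(none)] -> total=10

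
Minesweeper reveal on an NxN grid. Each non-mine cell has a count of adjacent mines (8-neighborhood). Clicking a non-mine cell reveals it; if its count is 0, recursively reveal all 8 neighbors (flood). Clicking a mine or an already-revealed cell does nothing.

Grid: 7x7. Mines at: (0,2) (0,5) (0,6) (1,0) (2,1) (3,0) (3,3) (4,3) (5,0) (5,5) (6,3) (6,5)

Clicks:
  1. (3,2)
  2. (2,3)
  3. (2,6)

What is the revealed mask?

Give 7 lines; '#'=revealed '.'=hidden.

Click 1 (3,2) count=3: revealed 1 new [(3,2)] -> total=1
Click 2 (2,3) count=1: revealed 1 new [(2,3)] -> total=2
Click 3 (2,6) count=0: revealed 12 new [(1,4) (1,5) (1,6) (2,4) (2,5) (2,6) (3,4) (3,5) (3,6) (4,4) (4,5) (4,6)] -> total=14

Answer: .......
....###
...####
..#.###
....###
.......
.......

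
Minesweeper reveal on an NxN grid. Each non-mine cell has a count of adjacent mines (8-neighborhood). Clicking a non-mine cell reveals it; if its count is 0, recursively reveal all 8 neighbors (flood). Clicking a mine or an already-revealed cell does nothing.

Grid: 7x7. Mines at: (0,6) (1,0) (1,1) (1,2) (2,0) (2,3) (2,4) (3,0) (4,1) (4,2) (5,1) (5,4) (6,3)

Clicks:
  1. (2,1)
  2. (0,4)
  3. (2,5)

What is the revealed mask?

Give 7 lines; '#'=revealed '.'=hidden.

Answer: ...###.
...###.
.#...#.
.......
.......
.......
.......

Derivation:
Click 1 (2,1) count=5: revealed 1 new [(2,1)] -> total=1
Click 2 (0,4) count=0: revealed 6 new [(0,3) (0,4) (0,5) (1,3) (1,4) (1,5)] -> total=7
Click 3 (2,5) count=1: revealed 1 new [(2,5)] -> total=8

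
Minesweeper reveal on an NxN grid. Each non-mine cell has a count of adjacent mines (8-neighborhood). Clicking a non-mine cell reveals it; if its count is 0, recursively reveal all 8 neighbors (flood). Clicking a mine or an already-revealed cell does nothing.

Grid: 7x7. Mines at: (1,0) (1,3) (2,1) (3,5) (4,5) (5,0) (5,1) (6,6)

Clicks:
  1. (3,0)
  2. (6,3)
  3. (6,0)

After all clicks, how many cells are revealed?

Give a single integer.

Click 1 (3,0) count=1: revealed 1 new [(3,0)] -> total=1
Click 2 (6,3) count=0: revealed 17 new [(2,2) (2,3) (2,4) (3,2) (3,3) (3,4) (4,2) (4,3) (4,4) (5,2) (5,3) (5,4) (5,5) (6,2) (6,3) (6,4) (6,5)] -> total=18
Click 3 (6,0) count=2: revealed 1 new [(6,0)] -> total=19

Answer: 19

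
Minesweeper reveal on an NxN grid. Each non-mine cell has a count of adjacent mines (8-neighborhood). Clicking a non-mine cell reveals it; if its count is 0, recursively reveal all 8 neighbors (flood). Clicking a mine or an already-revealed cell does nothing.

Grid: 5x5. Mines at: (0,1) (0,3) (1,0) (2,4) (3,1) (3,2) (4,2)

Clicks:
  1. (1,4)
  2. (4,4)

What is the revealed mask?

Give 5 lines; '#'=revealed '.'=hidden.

Answer: .....
....#
.....
...##
...##

Derivation:
Click 1 (1,4) count=2: revealed 1 new [(1,4)] -> total=1
Click 2 (4,4) count=0: revealed 4 new [(3,3) (3,4) (4,3) (4,4)] -> total=5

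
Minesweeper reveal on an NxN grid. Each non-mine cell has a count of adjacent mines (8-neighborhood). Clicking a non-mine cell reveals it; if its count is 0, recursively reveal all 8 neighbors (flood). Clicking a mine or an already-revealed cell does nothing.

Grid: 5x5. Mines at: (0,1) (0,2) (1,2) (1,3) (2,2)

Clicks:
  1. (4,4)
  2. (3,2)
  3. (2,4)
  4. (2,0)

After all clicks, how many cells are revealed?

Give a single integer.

Answer: 16

Derivation:
Click 1 (4,4) count=0: revealed 16 new [(1,0) (1,1) (2,0) (2,1) (2,3) (2,4) (3,0) (3,1) (3,2) (3,3) (3,4) (4,0) (4,1) (4,2) (4,3) (4,4)] -> total=16
Click 2 (3,2) count=1: revealed 0 new [(none)] -> total=16
Click 3 (2,4) count=1: revealed 0 new [(none)] -> total=16
Click 4 (2,0) count=0: revealed 0 new [(none)] -> total=16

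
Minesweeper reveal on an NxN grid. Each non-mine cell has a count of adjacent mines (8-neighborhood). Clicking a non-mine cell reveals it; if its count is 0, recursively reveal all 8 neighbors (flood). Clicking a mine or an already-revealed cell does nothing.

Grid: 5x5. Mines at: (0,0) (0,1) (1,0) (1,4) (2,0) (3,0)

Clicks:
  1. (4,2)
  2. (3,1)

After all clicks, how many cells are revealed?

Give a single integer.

Click 1 (4,2) count=0: revealed 15 new [(1,1) (1,2) (1,3) (2,1) (2,2) (2,3) (2,4) (3,1) (3,2) (3,3) (3,4) (4,1) (4,2) (4,3) (4,4)] -> total=15
Click 2 (3,1) count=2: revealed 0 new [(none)] -> total=15

Answer: 15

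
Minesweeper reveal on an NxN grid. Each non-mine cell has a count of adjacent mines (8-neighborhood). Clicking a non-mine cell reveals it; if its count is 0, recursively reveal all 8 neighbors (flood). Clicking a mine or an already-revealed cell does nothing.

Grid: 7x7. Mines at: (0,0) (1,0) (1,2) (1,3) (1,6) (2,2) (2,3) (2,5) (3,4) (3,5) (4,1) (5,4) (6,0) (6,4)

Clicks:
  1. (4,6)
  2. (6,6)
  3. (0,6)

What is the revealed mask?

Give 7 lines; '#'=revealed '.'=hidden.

Click 1 (4,6) count=1: revealed 1 new [(4,6)] -> total=1
Click 2 (6,6) count=0: revealed 5 new [(4,5) (5,5) (5,6) (6,5) (6,6)] -> total=6
Click 3 (0,6) count=1: revealed 1 new [(0,6)] -> total=7

Answer: ......#
.......
.......
.......
.....##
.....##
.....##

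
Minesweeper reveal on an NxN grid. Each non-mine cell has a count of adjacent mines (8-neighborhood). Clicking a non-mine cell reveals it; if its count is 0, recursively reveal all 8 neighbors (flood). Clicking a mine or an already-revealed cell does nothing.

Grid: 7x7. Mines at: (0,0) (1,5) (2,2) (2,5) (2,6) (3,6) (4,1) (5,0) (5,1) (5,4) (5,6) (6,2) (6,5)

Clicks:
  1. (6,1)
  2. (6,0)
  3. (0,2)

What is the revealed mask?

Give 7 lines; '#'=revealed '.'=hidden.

Answer: .####..
.####..
.......
.......
.......
.......
##.....

Derivation:
Click 1 (6,1) count=3: revealed 1 new [(6,1)] -> total=1
Click 2 (6,0) count=2: revealed 1 new [(6,0)] -> total=2
Click 3 (0,2) count=0: revealed 8 new [(0,1) (0,2) (0,3) (0,4) (1,1) (1,2) (1,3) (1,4)] -> total=10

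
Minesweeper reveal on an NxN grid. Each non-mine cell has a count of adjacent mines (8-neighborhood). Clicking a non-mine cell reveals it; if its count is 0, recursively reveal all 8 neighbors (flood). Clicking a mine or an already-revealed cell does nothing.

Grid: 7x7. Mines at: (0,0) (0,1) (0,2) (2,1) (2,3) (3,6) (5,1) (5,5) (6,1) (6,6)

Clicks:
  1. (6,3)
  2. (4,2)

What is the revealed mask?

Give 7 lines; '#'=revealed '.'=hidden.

Answer: .......
.......
.......
..###..
..###..
..###..
..###..

Derivation:
Click 1 (6,3) count=0: revealed 12 new [(3,2) (3,3) (3,4) (4,2) (4,3) (4,4) (5,2) (5,3) (5,4) (6,2) (6,3) (6,4)] -> total=12
Click 2 (4,2) count=1: revealed 0 new [(none)] -> total=12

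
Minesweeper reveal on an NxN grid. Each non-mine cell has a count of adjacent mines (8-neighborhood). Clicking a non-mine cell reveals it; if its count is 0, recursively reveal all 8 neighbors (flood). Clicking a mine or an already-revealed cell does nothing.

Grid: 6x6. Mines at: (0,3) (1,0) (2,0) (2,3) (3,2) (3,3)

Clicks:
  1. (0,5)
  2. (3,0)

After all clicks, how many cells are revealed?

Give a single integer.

Answer: 22

Derivation:
Click 1 (0,5) count=0: revealed 22 new [(0,4) (0,5) (1,4) (1,5) (2,4) (2,5) (3,0) (3,1) (3,4) (3,5) (4,0) (4,1) (4,2) (4,3) (4,4) (4,5) (5,0) (5,1) (5,2) (5,3) (5,4) (5,5)] -> total=22
Click 2 (3,0) count=1: revealed 0 new [(none)] -> total=22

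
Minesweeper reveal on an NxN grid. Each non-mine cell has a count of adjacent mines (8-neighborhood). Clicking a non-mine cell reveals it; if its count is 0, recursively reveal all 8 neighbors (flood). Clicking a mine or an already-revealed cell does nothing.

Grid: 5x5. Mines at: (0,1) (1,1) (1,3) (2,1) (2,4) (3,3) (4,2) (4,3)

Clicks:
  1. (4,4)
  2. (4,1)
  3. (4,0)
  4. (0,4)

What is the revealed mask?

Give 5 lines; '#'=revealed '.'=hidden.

Answer: ....#
.....
.....
##...
##..#

Derivation:
Click 1 (4,4) count=2: revealed 1 new [(4,4)] -> total=1
Click 2 (4,1) count=1: revealed 1 new [(4,1)] -> total=2
Click 3 (4,0) count=0: revealed 3 new [(3,0) (3,1) (4,0)] -> total=5
Click 4 (0,4) count=1: revealed 1 new [(0,4)] -> total=6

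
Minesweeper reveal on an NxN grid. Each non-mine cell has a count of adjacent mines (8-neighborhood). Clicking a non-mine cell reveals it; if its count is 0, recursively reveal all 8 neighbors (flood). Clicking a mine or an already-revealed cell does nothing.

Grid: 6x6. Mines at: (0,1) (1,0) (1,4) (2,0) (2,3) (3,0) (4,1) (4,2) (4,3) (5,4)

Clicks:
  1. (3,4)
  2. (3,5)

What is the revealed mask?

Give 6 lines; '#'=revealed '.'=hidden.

Answer: ......
......
....##
....##
....##
......

Derivation:
Click 1 (3,4) count=2: revealed 1 new [(3,4)] -> total=1
Click 2 (3,5) count=0: revealed 5 new [(2,4) (2,5) (3,5) (4,4) (4,5)] -> total=6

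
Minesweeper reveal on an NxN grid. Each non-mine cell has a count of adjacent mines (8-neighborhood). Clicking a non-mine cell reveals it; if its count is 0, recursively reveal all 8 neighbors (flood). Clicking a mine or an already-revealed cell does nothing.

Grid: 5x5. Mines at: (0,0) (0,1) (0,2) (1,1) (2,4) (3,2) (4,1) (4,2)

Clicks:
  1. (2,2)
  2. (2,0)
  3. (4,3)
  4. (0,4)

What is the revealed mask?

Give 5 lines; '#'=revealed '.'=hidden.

Click 1 (2,2) count=2: revealed 1 new [(2,2)] -> total=1
Click 2 (2,0) count=1: revealed 1 new [(2,0)] -> total=2
Click 3 (4,3) count=2: revealed 1 new [(4,3)] -> total=3
Click 4 (0,4) count=0: revealed 4 new [(0,3) (0,4) (1,3) (1,4)] -> total=7

Answer: ...##
...##
#.#..
.....
...#.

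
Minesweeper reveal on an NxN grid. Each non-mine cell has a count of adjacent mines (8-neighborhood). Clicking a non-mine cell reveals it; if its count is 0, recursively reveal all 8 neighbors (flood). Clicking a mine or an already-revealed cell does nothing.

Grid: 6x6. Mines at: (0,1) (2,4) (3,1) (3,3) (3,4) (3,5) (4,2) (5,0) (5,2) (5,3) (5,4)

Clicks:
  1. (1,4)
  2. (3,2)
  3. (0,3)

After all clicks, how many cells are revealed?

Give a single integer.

Click 1 (1,4) count=1: revealed 1 new [(1,4)] -> total=1
Click 2 (3,2) count=3: revealed 1 new [(3,2)] -> total=2
Click 3 (0,3) count=0: revealed 7 new [(0,2) (0,3) (0,4) (0,5) (1,2) (1,3) (1,5)] -> total=9

Answer: 9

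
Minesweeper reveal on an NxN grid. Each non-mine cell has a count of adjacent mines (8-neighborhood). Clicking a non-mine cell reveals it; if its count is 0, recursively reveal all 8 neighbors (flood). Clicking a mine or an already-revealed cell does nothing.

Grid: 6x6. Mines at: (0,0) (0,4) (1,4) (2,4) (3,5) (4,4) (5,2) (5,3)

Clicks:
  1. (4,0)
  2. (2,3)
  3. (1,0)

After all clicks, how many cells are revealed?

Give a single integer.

Answer: 21

Derivation:
Click 1 (4,0) count=0: revealed 21 new [(0,1) (0,2) (0,3) (1,0) (1,1) (1,2) (1,3) (2,0) (2,1) (2,2) (2,3) (3,0) (3,1) (3,2) (3,3) (4,0) (4,1) (4,2) (4,3) (5,0) (5,1)] -> total=21
Click 2 (2,3) count=2: revealed 0 new [(none)] -> total=21
Click 3 (1,0) count=1: revealed 0 new [(none)] -> total=21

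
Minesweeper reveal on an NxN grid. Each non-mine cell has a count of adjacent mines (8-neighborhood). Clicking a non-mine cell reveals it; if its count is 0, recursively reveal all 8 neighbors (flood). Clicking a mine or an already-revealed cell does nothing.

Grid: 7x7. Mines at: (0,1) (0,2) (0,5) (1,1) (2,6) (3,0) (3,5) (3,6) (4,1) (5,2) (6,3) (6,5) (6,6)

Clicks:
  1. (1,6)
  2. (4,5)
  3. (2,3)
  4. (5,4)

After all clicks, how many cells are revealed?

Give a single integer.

Answer: 15

Derivation:
Click 1 (1,6) count=2: revealed 1 new [(1,6)] -> total=1
Click 2 (4,5) count=2: revealed 1 new [(4,5)] -> total=2
Click 3 (2,3) count=0: revealed 12 new [(1,2) (1,3) (1,4) (2,2) (2,3) (2,4) (3,2) (3,3) (3,4) (4,2) (4,3) (4,4)] -> total=14
Click 4 (5,4) count=2: revealed 1 new [(5,4)] -> total=15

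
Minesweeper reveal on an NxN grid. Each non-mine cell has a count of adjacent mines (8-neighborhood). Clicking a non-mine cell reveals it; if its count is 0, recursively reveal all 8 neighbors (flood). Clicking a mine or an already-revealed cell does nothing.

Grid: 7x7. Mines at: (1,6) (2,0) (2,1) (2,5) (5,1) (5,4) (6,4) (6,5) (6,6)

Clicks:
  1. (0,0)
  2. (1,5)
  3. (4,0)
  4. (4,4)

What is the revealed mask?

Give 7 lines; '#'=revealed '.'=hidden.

Click 1 (0,0) count=0: revealed 21 new [(0,0) (0,1) (0,2) (0,3) (0,4) (0,5) (1,0) (1,1) (1,2) (1,3) (1,4) (1,5) (2,2) (2,3) (2,4) (3,2) (3,3) (3,4) (4,2) (4,3) (4,4)] -> total=21
Click 2 (1,5) count=2: revealed 0 new [(none)] -> total=21
Click 3 (4,0) count=1: revealed 1 new [(4,0)] -> total=22
Click 4 (4,4) count=1: revealed 0 new [(none)] -> total=22

Answer: ######.
######.
..###..
..###..
#.###..
.......
.......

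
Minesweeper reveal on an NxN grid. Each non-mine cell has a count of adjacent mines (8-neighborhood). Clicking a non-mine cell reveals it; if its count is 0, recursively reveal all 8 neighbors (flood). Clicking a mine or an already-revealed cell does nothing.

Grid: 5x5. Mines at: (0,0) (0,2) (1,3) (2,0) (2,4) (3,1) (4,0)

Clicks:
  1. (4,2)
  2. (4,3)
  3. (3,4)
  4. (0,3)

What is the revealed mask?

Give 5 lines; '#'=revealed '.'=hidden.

Answer: ...#.
.....
.....
..###
..###

Derivation:
Click 1 (4,2) count=1: revealed 1 new [(4,2)] -> total=1
Click 2 (4,3) count=0: revealed 5 new [(3,2) (3,3) (3,4) (4,3) (4,4)] -> total=6
Click 3 (3,4) count=1: revealed 0 new [(none)] -> total=6
Click 4 (0,3) count=2: revealed 1 new [(0,3)] -> total=7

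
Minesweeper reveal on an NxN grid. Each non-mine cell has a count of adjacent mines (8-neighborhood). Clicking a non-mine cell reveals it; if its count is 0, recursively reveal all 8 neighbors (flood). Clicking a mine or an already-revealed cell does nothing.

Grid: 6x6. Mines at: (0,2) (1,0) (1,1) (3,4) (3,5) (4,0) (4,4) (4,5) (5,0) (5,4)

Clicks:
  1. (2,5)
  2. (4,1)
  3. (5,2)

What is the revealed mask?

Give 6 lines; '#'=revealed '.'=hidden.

Click 1 (2,5) count=2: revealed 1 new [(2,5)] -> total=1
Click 2 (4,1) count=2: revealed 1 new [(4,1)] -> total=2
Click 3 (5,2) count=0: revealed 11 new [(2,1) (2,2) (2,3) (3,1) (3,2) (3,3) (4,2) (4,3) (5,1) (5,2) (5,3)] -> total=13

Answer: ......
......
.###.#
.###..
.###..
.###..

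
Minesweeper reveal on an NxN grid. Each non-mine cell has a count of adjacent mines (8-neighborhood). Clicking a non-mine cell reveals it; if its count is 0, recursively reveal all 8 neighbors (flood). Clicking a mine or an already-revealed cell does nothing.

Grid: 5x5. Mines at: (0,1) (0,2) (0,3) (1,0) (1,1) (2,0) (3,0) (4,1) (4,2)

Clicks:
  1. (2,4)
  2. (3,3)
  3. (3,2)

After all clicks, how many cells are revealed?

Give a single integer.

Click 1 (2,4) count=0: revealed 11 new [(1,2) (1,3) (1,4) (2,2) (2,3) (2,4) (3,2) (3,3) (3,4) (4,3) (4,4)] -> total=11
Click 2 (3,3) count=1: revealed 0 new [(none)] -> total=11
Click 3 (3,2) count=2: revealed 0 new [(none)] -> total=11

Answer: 11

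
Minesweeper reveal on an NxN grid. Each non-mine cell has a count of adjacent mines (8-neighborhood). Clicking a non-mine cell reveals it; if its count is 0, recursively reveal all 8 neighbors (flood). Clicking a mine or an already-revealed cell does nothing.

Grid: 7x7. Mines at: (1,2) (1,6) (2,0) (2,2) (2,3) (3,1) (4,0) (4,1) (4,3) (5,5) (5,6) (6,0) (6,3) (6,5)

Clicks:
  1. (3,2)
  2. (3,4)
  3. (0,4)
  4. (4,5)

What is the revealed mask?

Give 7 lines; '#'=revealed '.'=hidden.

Answer: ...###.
...###.
.......
..#.#..
.....#.
.......
.......

Derivation:
Click 1 (3,2) count=5: revealed 1 new [(3,2)] -> total=1
Click 2 (3,4) count=2: revealed 1 new [(3,4)] -> total=2
Click 3 (0,4) count=0: revealed 6 new [(0,3) (0,4) (0,5) (1,3) (1,4) (1,5)] -> total=8
Click 4 (4,5) count=2: revealed 1 new [(4,5)] -> total=9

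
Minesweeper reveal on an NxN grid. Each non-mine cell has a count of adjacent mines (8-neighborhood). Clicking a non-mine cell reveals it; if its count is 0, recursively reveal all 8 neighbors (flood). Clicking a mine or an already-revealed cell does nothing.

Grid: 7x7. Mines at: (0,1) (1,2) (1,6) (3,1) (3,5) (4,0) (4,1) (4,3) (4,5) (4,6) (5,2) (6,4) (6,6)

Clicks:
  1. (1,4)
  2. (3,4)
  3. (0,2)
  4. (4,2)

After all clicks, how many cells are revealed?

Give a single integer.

Answer: 12

Derivation:
Click 1 (1,4) count=0: revealed 9 new [(0,3) (0,4) (0,5) (1,3) (1,4) (1,5) (2,3) (2,4) (2,5)] -> total=9
Click 2 (3,4) count=3: revealed 1 new [(3,4)] -> total=10
Click 3 (0,2) count=2: revealed 1 new [(0,2)] -> total=11
Click 4 (4,2) count=4: revealed 1 new [(4,2)] -> total=12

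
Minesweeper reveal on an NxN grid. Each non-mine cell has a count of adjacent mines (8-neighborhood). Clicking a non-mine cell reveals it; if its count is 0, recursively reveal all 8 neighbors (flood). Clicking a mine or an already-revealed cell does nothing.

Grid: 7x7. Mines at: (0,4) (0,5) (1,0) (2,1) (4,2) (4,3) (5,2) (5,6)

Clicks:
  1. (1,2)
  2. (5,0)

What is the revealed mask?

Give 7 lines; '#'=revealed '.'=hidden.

Answer: .......
..#....
.......
##.....
##.....
##.....
##.....

Derivation:
Click 1 (1,2) count=1: revealed 1 new [(1,2)] -> total=1
Click 2 (5,0) count=0: revealed 8 new [(3,0) (3,1) (4,0) (4,1) (5,0) (5,1) (6,0) (6,1)] -> total=9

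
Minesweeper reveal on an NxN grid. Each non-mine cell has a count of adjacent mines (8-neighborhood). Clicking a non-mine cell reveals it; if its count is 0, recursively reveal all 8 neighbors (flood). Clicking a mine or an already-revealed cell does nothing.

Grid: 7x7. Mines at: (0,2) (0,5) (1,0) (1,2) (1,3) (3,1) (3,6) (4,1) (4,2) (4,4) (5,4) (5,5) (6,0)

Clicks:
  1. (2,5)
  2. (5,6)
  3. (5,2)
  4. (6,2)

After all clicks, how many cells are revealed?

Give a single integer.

Click 1 (2,5) count=1: revealed 1 new [(2,5)] -> total=1
Click 2 (5,6) count=1: revealed 1 new [(5,6)] -> total=2
Click 3 (5,2) count=2: revealed 1 new [(5,2)] -> total=3
Click 4 (6,2) count=0: revealed 5 new [(5,1) (5,3) (6,1) (6,2) (6,3)] -> total=8

Answer: 8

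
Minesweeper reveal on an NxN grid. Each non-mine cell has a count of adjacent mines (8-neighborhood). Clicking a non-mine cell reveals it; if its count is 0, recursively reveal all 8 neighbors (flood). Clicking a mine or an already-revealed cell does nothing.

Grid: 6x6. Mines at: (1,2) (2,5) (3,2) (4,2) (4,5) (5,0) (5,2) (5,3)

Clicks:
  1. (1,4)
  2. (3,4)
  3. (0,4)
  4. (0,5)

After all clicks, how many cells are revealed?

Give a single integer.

Click 1 (1,4) count=1: revealed 1 new [(1,4)] -> total=1
Click 2 (3,4) count=2: revealed 1 new [(3,4)] -> total=2
Click 3 (0,4) count=0: revealed 5 new [(0,3) (0,4) (0,5) (1,3) (1,5)] -> total=7
Click 4 (0,5) count=0: revealed 0 new [(none)] -> total=7

Answer: 7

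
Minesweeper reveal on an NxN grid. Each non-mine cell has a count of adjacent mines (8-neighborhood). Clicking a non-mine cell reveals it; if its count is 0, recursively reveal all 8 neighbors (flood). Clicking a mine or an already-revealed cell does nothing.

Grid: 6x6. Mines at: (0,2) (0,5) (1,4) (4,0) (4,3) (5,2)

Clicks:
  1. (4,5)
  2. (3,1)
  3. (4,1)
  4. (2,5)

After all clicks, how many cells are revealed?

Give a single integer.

Click 1 (4,5) count=0: revealed 8 new [(2,4) (2,5) (3,4) (3,5) (4,4) (4,5) (5,4) (5,5)] -> total=8
Click 2 (3,1) count=1: revealed 1 new [(3,1)] -> total=9
Click 3 (4,1) count=2: revealed 1 new [(4,1)] -> total=10
Click 4 (2,5) count=1: revealed 0 new [(none)] -> total=10

Answer: 10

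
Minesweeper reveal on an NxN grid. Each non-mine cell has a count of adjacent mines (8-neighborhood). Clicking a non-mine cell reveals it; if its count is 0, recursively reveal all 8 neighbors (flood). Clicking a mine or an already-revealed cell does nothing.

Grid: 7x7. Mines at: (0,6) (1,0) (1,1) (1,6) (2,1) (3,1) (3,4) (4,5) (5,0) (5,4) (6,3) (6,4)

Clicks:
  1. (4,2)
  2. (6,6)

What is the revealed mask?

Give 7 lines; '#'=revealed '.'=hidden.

Click 1 (4,2) count=1: revealed 1 new [(4,2)] -> total=1
Click 2 (6,6) count=0: revealed 4 new [(5,5) (5,6) (6,5) (6,6)] -> total=5

Answer: .......
.......
.......
.......
..#....
.....##
.....##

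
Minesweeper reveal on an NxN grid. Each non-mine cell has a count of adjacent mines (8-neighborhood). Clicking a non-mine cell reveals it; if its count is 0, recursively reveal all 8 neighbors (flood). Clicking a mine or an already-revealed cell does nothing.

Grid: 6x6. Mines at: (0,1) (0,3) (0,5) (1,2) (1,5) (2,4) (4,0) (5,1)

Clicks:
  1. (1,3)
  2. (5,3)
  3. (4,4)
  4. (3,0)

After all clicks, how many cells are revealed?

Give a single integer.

Click 1 (1,3) count=3: revealed 1 new [(1,3)] -> total=1
Click 2 (5,3) count=0: revealed 17 new [(2,1) (2,2) (2,3) (3,1) (3,2) (3,3) (3,4) (3,5) (4,1) (4,2) (4,3) (4,4) (4,5) (5,2) (5,3) (5,4) (5,5)] -> total=18
Click 3 (4,4) count=0: revealed 0 new [(none)] -> total=18
Click 4 (3,0) count=1: revealed 1 new [(3,0)] -> total=19

Answer: 19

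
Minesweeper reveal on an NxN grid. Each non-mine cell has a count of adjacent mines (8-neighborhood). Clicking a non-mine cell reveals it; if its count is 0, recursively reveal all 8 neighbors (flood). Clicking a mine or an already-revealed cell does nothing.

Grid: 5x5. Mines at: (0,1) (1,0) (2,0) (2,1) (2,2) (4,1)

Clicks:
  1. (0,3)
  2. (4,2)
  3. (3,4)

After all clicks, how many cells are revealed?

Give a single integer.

Answer: 14

Derivation:
Click 1 (0,3) count=0: revealed 14 new [(0,2) (0,3) (0,4) (1,2) (1,3) (1,4) (2,3) (2,4) (3,2) (3,3) (3,4) (4,2) (4,3) (4,4)] -> total=14
Click 2 (4,2) count=1: revealed 0 new [(none)] -> total=14
Click 3 (3,4) count=0: revealed 0 new [(none)] -> total=14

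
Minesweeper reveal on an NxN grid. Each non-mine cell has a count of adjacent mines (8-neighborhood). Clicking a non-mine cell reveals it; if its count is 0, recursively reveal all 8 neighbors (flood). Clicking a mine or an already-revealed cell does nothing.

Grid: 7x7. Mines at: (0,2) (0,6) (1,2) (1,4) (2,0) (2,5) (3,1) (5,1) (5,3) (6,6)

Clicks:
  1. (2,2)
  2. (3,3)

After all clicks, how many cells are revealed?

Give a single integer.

Answer: 9

Derivation:
Click 1 (2,2) count=2: revealed 1 new [(2,2)] -> total=1
Click 2 (3,3) count=0: revealed 8 new [(2,3) (2,4) (3,2) (3,3) (3,4) (4,2) (4,3) (4,4)] -> total=9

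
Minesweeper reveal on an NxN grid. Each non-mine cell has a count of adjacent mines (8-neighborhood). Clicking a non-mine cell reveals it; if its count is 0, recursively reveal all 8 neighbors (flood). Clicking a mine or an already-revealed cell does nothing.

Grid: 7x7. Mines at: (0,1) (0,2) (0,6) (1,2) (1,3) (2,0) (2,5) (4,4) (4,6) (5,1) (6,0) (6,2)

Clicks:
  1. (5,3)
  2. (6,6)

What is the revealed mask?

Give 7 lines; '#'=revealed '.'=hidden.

Answer: .......
.......
.......
.......
.......
...####
...####

Derivation:
Click 1 (5,3) count=2: revealed 1 new [(5,3)] -> total=1
Click 2 (6,6) count=0: revealed 7 new [(5,4) (5,5) (5,6) (6,3) (6,4) (6,5) (6,6)] -> total=8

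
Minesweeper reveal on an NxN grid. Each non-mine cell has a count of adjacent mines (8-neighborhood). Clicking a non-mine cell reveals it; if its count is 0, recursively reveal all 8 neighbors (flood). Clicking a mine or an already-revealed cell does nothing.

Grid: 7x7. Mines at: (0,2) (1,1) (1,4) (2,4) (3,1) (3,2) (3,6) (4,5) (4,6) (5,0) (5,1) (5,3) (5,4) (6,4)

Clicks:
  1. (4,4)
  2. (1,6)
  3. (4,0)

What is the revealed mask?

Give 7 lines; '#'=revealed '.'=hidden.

Click 1 (4,4) count=3: revealed 1 new [(4,4)] -> total=1
Click 2 (1,6) count=0: revealed 6 new [(0,5) (0,6) (1,5) (1,6) (2,5) (2,6)] -> total=7
Click 3 (4,0) count=3: revealed 1 new [(4,0)] -> total=8

Answer: .....##
.....##
.....##
.......
#...#..
.......
.......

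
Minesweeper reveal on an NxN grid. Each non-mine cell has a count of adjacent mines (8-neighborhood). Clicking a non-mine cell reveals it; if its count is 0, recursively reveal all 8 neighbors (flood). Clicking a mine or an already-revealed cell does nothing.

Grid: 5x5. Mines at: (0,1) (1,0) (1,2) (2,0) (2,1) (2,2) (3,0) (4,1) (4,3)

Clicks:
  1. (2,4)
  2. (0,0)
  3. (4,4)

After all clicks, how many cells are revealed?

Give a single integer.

Answer: 10

Derivation:
Click 1 (2,4) count=0: revealed 8 new [(0,3) (0,4) (1,3) (1,4) (2,3) (2,4) (3,3) (3,4)] -> total=8
Click 2 (0,0) count=2: revealed 1 new [(0,0)] -> total=9
Click 3 (4,4) count=1: revealed 1 new [(4,4)] -> total=10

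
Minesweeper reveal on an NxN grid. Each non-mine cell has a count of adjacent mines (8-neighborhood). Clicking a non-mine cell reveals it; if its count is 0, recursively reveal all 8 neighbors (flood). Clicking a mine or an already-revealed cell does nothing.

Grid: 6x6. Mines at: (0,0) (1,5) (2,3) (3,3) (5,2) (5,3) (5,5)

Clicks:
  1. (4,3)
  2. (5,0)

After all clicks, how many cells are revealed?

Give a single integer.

Click 1 (4,3) count=3: revealed 1 new [(4,3)] -> total=1
Click 2 (5,0) count=0: revealed 14 new [(1,0) (1,1) (1,2) (2,0) (2,1) (2,2) (3,0) (3,1) (3,2) (4,0) (4,1) (4,2) (5,0) (5,1)] -> total=15

Answer: 15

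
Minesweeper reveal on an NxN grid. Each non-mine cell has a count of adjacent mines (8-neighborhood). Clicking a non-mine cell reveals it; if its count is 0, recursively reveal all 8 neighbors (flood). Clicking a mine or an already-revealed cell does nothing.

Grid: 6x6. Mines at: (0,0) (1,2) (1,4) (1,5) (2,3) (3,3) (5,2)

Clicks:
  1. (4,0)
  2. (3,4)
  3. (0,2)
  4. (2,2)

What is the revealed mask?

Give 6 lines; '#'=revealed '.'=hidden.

Answer: ..#...
##....
###...
###.#.
###...
##....

Derivation:
Click 1 (4,0) count=0: revealed 13 new [(1,0) (1,1) (2,0) (2,1) (2,2) (3,0) (3,1) (3,2) (4,0) (4,1) (4,2) (5,0) (5,1)] -> total=13
Click 2 (3,4) count=2: revealed 1 new [(3,4)] -> total=14
Click 3 (0,2) count=1: revealed 1 new [(0,2)] -> total=15
Click 4 (2,2) count=3: revealed 0 new [(none)] -> total=15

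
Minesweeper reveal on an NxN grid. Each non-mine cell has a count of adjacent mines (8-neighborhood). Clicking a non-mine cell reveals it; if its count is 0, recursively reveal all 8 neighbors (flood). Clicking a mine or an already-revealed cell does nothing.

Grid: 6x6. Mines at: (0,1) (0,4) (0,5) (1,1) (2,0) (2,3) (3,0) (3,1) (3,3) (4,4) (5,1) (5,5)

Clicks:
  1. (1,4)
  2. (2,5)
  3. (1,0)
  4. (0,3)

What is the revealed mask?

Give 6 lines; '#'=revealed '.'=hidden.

Click 1 (1,4) count=3: revealed 1 new [(1,4)] -> total=1
Click 2 (2,5) count=0: revealed 5 new [(1,5) (2,4) (2,5) (3,4) (3,5)] -> total=6
Click 3 (1,0) count=3: revealed 1 new [(1,0)] -> total=7
Click 4 (0,3) count=1: revealed 1 new [(0,3)] -> total=8

Answer: ...#..
#...##
....##
....##
......
......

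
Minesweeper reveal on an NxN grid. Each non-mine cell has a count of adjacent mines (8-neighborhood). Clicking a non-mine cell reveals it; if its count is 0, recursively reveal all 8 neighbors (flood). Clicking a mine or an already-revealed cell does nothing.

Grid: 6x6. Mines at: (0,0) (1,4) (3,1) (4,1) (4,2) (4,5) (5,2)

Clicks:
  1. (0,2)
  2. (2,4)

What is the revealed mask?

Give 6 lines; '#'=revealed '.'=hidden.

Answer: .###..
.###..
.####.
......
......
......

Derivation:
Click 1 (0,2) count=0: revealed 9 new [(0,1) (0,2) (0,3) (1,1) (1,2) (1,3) (2,1) (2,2) (2,3)] -> total=9
Click 2 (2,4) count=1: revealed 1 new [(2,4)] -> total=10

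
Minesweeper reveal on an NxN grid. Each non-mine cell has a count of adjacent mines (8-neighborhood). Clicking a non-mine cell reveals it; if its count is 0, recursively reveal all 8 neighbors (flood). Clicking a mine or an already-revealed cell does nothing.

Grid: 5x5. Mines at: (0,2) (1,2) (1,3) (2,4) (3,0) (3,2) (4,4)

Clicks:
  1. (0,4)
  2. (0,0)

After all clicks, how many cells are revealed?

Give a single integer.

Answer: 7

Derivation:
Click 1 (0,4) count=1: revealed 1 new [(0,4)] -> total=1
Click 2 (0,0) count=0: revealed 6 new [(0,0) (0,1) (1,0) (1,1) (2,0) (2,1)] -> total=7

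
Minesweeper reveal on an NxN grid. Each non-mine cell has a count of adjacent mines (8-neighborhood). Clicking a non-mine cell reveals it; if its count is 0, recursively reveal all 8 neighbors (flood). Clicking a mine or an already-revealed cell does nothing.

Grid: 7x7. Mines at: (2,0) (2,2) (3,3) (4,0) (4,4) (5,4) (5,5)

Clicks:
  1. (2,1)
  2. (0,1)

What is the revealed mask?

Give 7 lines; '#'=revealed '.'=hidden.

Answer: #######
#######
.#.####
....###
.....##
.......
.......

Derivation:
Click 1 (2,1) count=2: revealed 1 new [(2,1)] -> total=1
Click 2 (0,1) count=0: revealed 23 new [(0,0) (0,1) (0,2) (0,3) (0,4) (0,5) (0,6) (1,0) (1,1) (1,2) (1,3) (1,4) (1,5) (1,6) (2,3) (2,4) (2,5) (2,6) (3,4) (3,5) (3,6) (4,5) (4,6)] -> total=24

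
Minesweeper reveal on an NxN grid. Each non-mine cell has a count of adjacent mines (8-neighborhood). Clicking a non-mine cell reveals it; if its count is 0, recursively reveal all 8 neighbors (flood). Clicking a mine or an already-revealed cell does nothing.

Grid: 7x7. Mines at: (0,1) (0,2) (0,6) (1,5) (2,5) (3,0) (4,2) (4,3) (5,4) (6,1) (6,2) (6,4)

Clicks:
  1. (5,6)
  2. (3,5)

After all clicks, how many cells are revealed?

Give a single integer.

Answer: 8

Derivation:
Click 1 (5,6) count=0: revealed 8 new [(3,5) (3,6) (4,5) (4,6) (5,5) (5,6) (6,5) (6,6)] -> total=8
Click 2 (3,5) count=1: revealed 0 new [(none)] -> total=8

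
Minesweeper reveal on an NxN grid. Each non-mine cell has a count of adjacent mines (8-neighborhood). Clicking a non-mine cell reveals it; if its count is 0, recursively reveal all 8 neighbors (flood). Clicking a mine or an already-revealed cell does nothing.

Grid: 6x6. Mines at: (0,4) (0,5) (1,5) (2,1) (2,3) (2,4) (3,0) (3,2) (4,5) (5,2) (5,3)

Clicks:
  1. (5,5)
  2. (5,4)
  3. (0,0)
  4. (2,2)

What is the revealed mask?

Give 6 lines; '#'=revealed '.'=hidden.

Click 1 (5,5) count=1: revealed 1 new [(5,5)] -> total=1
Click 2 (5,4) count=2: revealed 1 new [(5,4)] -> total=2
Click 3 (0,0) count=0: revealed 8 new [(0,0) (0,1) (0,2) (0,3) (1,0) (1,1) (1,2) (1,3)] -> total=10
Click 4 (2,2) count=3: revealed 1 new [(2,2)] -> total=11

Answer: ####..
####..
..#...
......
......
....##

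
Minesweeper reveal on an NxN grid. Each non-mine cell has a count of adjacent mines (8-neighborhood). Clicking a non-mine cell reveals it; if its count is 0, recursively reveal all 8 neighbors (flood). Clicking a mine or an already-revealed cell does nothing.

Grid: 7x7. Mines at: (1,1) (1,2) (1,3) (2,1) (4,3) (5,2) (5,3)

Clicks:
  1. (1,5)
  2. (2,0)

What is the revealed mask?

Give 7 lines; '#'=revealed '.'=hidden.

Answer: ....###
....###
#...###
....###
....###
....###
....###

Derivation:
Click 1 (1,5) count=0: revealed 21 new [(0,4) (0,5) (0,6) (1,4) (1,5) (1,6) (2,4) (2,5) (2,6) (3,4) (3,5) (3,6) (4,4) (4,5) (4,6) (5,4) (5,5) (5,6) (6,4) (6,5) (6,6)] -> total=21
Click 2 (2,0) count=2: revealed 1 new [(2,0)] -> total=22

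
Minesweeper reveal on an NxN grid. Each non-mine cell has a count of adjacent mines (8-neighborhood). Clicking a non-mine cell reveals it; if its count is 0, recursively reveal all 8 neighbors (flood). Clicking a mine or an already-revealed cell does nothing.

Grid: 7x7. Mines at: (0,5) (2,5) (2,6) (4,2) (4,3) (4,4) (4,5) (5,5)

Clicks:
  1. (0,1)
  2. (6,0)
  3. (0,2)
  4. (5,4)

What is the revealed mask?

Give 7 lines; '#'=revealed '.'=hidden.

Click 1 (0,1) count=0: revealed 32 new [(0,0) (0,1) (0,2) (0,3) (0,4) (1,0) (1,1) (1,2) (1,3) (1,4) (2,0) (2,1) (2,2) (2,3) (2,4) (3,0) (3,1) (3,2) (3,3) (3,4) (4,0) (4,1) (5,0) (5,1) (5,2) (5,3) (5,4) (6,0) (6,1) (6,2) (6,3) (6,4)] -> total=32
Click 2 (6,0) count=0: revealed 0 new [(none)] -> total=32
Click 3 (0,2) count=0: revealed 0 new [(none)] -> total=32
Click 4 (5,4) count=4: revealed 0 new [(none)] -> total=32

Answer: #####..
#####..
#####..
#####..
##.....
#####..
#####..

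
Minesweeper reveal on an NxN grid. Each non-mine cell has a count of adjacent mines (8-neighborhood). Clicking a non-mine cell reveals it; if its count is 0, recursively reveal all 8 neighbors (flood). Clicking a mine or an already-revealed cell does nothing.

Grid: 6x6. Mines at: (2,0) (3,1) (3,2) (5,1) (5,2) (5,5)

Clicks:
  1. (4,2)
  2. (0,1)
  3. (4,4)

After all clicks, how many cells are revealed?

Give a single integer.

Answer: 24

Derivation:
Click 1 (4,2) count=4: revealed 1 new [(4,2)] -> total=1
Click 2 (0,1) count=0: revealed 23 new [(0,0) (0,1) (0,2) (0,3) (0,4) (0,5) (1,0) (1,1) (1,2) (1,3) (1,4) (1,5) (2,1) (2,2) (2,3) (2,4) (2,5) (3,3) (3,4) (3,5) (4,3) (4,4) (4,5)] -> total=24
Click 3 (4,4) count=1: revealed 0 new [(none)] -> total=24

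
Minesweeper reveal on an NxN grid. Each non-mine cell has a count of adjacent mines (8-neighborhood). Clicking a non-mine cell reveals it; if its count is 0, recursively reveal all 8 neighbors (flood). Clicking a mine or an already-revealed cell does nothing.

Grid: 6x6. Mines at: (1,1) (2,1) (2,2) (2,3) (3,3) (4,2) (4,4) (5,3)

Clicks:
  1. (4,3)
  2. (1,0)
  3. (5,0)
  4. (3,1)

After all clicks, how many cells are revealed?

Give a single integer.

Click 1 (4,3) count=4: revealed 1 new [(4,3)] -> total=1
Click 2 (1,0) count=2: revealed 1 new [(1,0)] -> total=2
Click 3 (5,0) count=0: revealed 6 new [(3,0) (3,1) (4,0) (4,1) (5,0) (5,1)] -> total=8
Click 4 (3,1) count=3: revealed 0 new [(none)] -> total=8

Answer: 8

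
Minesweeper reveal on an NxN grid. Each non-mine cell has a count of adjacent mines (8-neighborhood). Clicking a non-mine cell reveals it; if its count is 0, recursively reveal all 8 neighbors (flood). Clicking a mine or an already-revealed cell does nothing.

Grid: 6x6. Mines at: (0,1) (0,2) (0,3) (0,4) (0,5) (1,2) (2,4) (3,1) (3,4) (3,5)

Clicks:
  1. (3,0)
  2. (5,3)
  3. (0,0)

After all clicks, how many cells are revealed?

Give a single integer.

Click 1 (3,0) count=1: revealed 1 new [(3,0)] -> total=1
Click 2 (5,3) count=0: revealed 12 new [(4,0) (4,1) (4,2) (4,3) (4,4) (4,5) (5,0) (5,1) (5,2) (5,3) (5,4) (5,5)] -> total=13
Click 3 (0,0) count=1: revealed 1 new [(0,0)] -> total=14

Answer: 14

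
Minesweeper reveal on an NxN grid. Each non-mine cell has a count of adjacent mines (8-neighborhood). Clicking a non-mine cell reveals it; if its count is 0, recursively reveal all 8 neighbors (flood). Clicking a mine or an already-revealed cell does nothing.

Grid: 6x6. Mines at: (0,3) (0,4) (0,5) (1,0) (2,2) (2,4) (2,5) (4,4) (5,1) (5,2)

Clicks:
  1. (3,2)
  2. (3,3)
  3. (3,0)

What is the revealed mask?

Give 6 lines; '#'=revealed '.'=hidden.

Click 1 (3,2) count=1: revealed 1 new [(3,2)] -> total=1
Click 2 (3,3) count=3: revealed 1 new [(3,3)] -> total=2
Click 3 (3,0) count=0: revealed 6 new [(2,0) (2,1) (3,0) (3,1) (4,0) (4,1)] -> total=8

Answer: ......
......
##....
####..
##....
......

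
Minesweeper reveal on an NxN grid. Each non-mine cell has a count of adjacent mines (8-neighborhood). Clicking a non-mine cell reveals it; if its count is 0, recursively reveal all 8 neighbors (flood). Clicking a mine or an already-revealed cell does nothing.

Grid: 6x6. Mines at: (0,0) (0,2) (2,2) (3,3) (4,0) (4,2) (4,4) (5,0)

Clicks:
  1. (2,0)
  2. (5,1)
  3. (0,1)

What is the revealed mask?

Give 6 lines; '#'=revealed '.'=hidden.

Click 1 (2,0) count=0: revealed 6 new [(1,0) (1,1) (2,0) (2,1) (3,0) (3,1)] -> total=6
Click 2 (5,1) count=3: revealed 1 new [(5,1)] -> total=7
Click 3 (0,1) count=2: revealed 1 new [(0,1)] -> total=8

Answer: .#....
##....
##....
##....
......
.#....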